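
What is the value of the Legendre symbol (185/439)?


p = 439 is prime, so compute (185/439) with the reciprocity algorithm (Jacobi-symbol steps: pull out 2s via (2/n), flip via reciprocity, reduce):
  reciprocity: (185/439) -> +(439/185)
  reduce: (69/185)
  reciprocity: (69/185) -> +(185/69)
  reduce: (47/69)
  reciprocity: (47/69) -> +(69/47)
  reduce: (22/47)
  pull out 2: (2/47) = +1  (since 47 mod 8 = 7)
  reciprocity: (11/47) -> -(47/11)
  reduce: (3/11)
  reciprocity: (3/11) -> -(11/3)
  reduce: (2/3)
  pull out 2: (2/3) = -1  (since 3 mod 8 = 3)
  (1/3) = 1
Product of signs = -1
(185/439) = -1

-1


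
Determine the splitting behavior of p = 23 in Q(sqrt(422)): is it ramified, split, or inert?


K = Q(sqrt(422)). Since d mod 4 = 2, disc(K) = 1688.
Check p | disc: 1688 mod 23 = 9.
p does not divide disc. Compute Legendre symbol (d/p):
8^((23-1)/2) mod 23 = 1
(d/p) = 1, so p splits: (p) = P*P' with e=1, f=1, g=2.
Therefore p is split.

split


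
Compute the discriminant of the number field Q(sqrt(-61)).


For K = Q(sqrt(d)) with d squarefree: disc(K) = d if d = 1 mod 4, and disc(K) = 4d if d = 2 or 3 mod 4.
Here d = -61, and d mod 4 = 3.
d = 3 mod 4, not 1 (O_K = Z[sqrt(d)]), so disc(K) = 4d = 4 * (-61) = -244

-244


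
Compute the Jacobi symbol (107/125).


Compute (107/125) via quadratic reciprocity:
  reciprocity: (107/125) -> +(125/107)
  reduce: (18/107)
  pull out 2: (2/107) = -1  (since 107 mod 8 = 3)
  reciprocity: (9/107) -> +(107/9)
  reduce: (8/9)
  pull out 2: (2/9) = +1  (since 9 mod 8 = 1)
  pull out 2: (2/9) = +1  (since 9 mod 8 = 1)
  pull out 2: (2/9) = +1  (since 9 mod 8 = 1)
  (1/9) = 1
Product of signs = -1

-1


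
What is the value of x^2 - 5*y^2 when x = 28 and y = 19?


x^2 - d*y^2
= 28^2 - 5*19^2
= 784 - 1805
= -1021

-1021


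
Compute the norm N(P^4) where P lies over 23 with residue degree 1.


N(P^a) = p^(a*f)
= 23^(4*1)
= 23^4
= 279841

279841


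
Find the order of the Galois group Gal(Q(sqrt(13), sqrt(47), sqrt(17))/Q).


The 3 square roots of distinct primes are multiplicatively independent over Q,
so [K:Q] = 2^3 and Gal(K/Q) is isomorphic to (Z/2Z)^3.
|Gal| = 2^3 = 8

8


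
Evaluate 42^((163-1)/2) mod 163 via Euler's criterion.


p = 163 is prime and the exponent is (p-1)/2 = 81, so by Euler's criterion 42^81 = (42/163) = +1 or -1 mod 163.
Compute by square-and-multiply:
  81 = 64 + 16 + 1 (binary 1010001)
  Repeated squaring mod 163: 42^1 = 42, 42^2 = 134, 42^4 = 26, 42^8 = 24, 42^16 = 87, 42^32 = 71, 42^64 = 151
  42^81 = 42^64 * 42^16 * 42^1 = 151 * 87 * 42 mod 163
    151 * 87 = 13137 = 97 mod 163
    97 * 42 = 4074 = 162 mod 163
  42^81 = 162 mod 163
Result 162 = p - 1 = -1 mod 163: 42 is a quadratic non-residue mod 163. As a residue in [0, p-1] the value is 162.
42^81 mod 163 = 162

162


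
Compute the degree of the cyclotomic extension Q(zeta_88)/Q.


The degree equals Euler's totient phi(88).
88 = 2^3 * 11
phi(88) = 40

40


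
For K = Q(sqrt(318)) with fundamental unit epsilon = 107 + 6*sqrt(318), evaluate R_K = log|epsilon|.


epsilon = 107 + 6*sqrt(318)
= 213.9953
R = ln(213.9953)
= 5.3660

5.3660


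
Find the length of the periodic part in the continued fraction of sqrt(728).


Run the CF algorithm for sqrt(728).
a_0 = floor(sqrt(728)) = 26; set m_0=0, q_0=1.
Recurrence: m' = q*a - m,  q' = (d - m'^2)/q,  a' = floor((a_0 + m')/q').
  step 1: m=26, q=52, a=1
  step 2: m=26, q=1, a=52
a_2 = 2*a_0 = 52, so the period closes here.
sqrt(728) = [26; 1, 52]
Period length = 2

2


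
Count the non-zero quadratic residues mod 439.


For prime p, the number of non-zero quadratic residues is (p-1)/2.
= (439-1)/2
= 219

219


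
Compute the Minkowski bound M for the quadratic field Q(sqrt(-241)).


d = -241, d mod 4 = 3, so disc(K) = 4d = -964; |disc(K)| = 964
Imaginary quadratic field, so n = 2, s = r2 = 1, r1 = 0
M = (n!/n^n) * (4/pi)^s * sqrt(|disc(K)|) = (2!/2^2) * (4/pi)^1 * sqrt(964)
= 0.5 * 1.273240 * 31.048349
= 19.7660

19.7660


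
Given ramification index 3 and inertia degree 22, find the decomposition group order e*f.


|D_P| = e * f
= 3 * 22
= 66

66


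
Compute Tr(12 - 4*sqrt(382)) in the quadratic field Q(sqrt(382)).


Tr(a + b*sqrt(d)) = (a + b*sqrt(d)) + (a - b*sqrt(d)) = 2a
= 2 * (12)
= 24

24


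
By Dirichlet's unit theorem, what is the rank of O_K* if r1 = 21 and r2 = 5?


By Dirichlet's unit theorem:
rank = r1 + r2 - 1
= 21 + 5 - 1
= 25

25


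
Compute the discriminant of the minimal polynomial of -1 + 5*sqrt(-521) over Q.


The element -1 + 5*sqrt(-521) has minimal polynomial:
x^2 + 2*x + 13026
Discriminant = (2)^2 - 4*(13026)
= 4 - 52104
= -52100

-52100


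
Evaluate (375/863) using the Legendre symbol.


p = 863 is prime, so compute (375/863) with the reciprocity algorithm (Jacobi-symbol steps: pull out 2s via (2/n), flip via reciprocity, reduce):
  reciprocity: (375/863) -> -(863/375)
  reduce: (113/375)
  reciprocity: (113/375) -> +(375/113)
  reduce: (36/113)
  pull out 2: (2/113) = +1  (since 113 mod 8 = 1)
  pull out 2: (2/113) = +1  (since 113 mod 8 = 1)
  reciprocity: (9/113) -> +(113/9)
  reduce: (5/9)
  reciprocity: (5/9) -> +(9/5)
  reduce: (4/5)
  pull out 2: (2/5) = -1  (since 5 mod 8 = 5)
  pull out 2: (2/5) = -1  (since 5 mod 8 = 5)
  (1/5) = 1
Product of signs = -1
(375/863) = -1

-1


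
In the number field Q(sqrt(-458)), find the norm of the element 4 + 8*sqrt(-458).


N(a + b*sqrt(d)) = a^2 - d*b^2
= (4)^2 - (-458)*(8)^2
= 16 + 29312
= 29328

29328


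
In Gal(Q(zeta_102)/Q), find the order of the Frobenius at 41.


The Frobenius at p in Gal(Q(zeta_n)/Q) = (Z/nZ)* is the class of p, so its order is ord_102(41), the smallest k >= 1 with 41^k = 1 mod 102.
n = 102 = 2 * 3 * 17, phi(102) = 32; the order divides phi(n).
Divisors of 32: 1, 2, 4, 8, 16, 32
Repeated squaring mod 102: 41^1 = 41, 41^2 = 49, 41^4 = 55, 41^8 = 67, 41^16 = 1, 41^32 = 1
Test divisors in increasing order:
  k=1: 41^1 = 41 mod 102
  k=2: 41^2 = 49 mod 102
  k=4: 41^4 = 55 mod 102
  k=8: 41^8 = 67 mod 102
  k=16: 41^16 = 1 mod 102  <- first divisor giving 1
Order = 16

16


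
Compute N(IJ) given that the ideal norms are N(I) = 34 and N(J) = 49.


N(IJ) = N(I) * N(J)
= 34 * 49
= 1666

1666


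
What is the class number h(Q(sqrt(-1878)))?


K = Q(sqrt(-1878)). d mod 4 = 2, so D = disc(K) = 4d = -7512
h(K) equals the number of primitive reduced positive-definite forms (a, b, c) = a*x^2 + b*x*y + c*y^2 with b^2 - 4ac = D,
where reduced means |b| <= a <= c, with b >= 0 whenever |b| = a or a = c, and primitive means gcd(a, b, c) = 1.
Reduced forces 3a^2 <= |D| = 7512, so 1 <= a <= 50; b must have the parity of D, and c = (b^2 - D)/(4a) must be an integer >= a.
Enumerate a = 1..50, b in [-a, a]:
  a=1: (1, 0, 1878)  [1]
  a=2: (2, 0, 939)  [1]
  a=3: (3, 0, 626)  [1]
  a=4..5: none
  a=6: (6, 0, 313)  [1]
  a=7..10: none
  a=11: (11, -10, 173), (11, 10, 173)  [2]
  a=12..16: none
  a=17: (17, -6, 111), (17, 6, 111)  [2]
  a=18..21: none
  a=22: (22, -12, 87), (22, 12, 87)  [2]
  a=23: (23, -20, 86), (23, 20, 86)  [2]
  a=24..28: none
  a=29: (29, -12, 66), (29, 12, 66)  [2]
  a=30..32: none
  a=33: (33, -12, 58), (33, 12, 58)  [2]
  a=34: (34, -28, 61), (34, 28, 61)  [2]
  a=35..36: none
  a=37: (37, -6, 51), (37, 6, 51)  [2]
  a=38..40: none
  a=41: (41, -14, 47), (41, 14, 47)  [2]
  a=42: none
  a=43: (43, -20, 46), (43, 20, 46)  [2]
  a=44..50: none
Total reduced forms: 1 + 1 + 1 + 1 + 2 + 2 + 2 + 2 + 2 + 2 + 2 + 2 + 2 + 2 = 24
h = 24

24


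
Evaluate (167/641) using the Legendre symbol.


p = 641 is prime, so compute (167/641) with the reciprocity algorithm (Jacobi-symbol steps: pull out 2s via (2/n), flip via reciprocity, reduce):
  reciprocity: (167/641) -> +(641/167)
  reduce: (140/167)
  pull out 2: (2/167) = +1  (since 167 mod 8 = 7)
  pull out 2: (2/167) = +1  (since 167 mod 8 = 7)
  reciprocity: (35/167) -> -(167/35)
  reduce: (27/35)
  reciprocity: (27/35) -> -(35/27)
  reduce: (8/27)
  pull out 2: (2/27) = -1  (since 27 mod 8 = 3)
  pull out 2: (2/27) = -1  (since 27 mod 8 = 3)
  pull out 2: (2/27) = -1  (since 27 mod 8 = 3)
  (1/27) = 1
Product of signs = -1
(167/641) = -1

-1


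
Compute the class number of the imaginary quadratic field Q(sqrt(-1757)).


K = Q(sqrt(-1757)). d mod 4 = 3, so D = disc(K) = 4d = -7028
h(K) equals the number of primitive reduced positive-definite forms (a, b, c) = a*x^2 + b*x*y + c*y^2 with b^2 - 4ac = D,
where reduced means |b| <= a <= c, with b >= 0 whenever |b| = a or a = c, and primitive means gcd(a, b, c) = 1.
Reduced forces 3a^2 <= |D| = 7028, so 1 <= a <= 48; b must have the parity of D, and c = (b^2 - D)/(4a) must be an integer >= a.
Enumerate a = 1..48, b in [-a, a]:
  a=1: (1, 0, 1757)  [1]
  a=2: (2, 2, 879)  [1]
  a=3: (3, -2, 586), (3, 2, 586)  [2]
  a=4..5: none
  a=6: (6, -2, 293), (6, 2, 293)  [2]
  a=7: (7, 0, 251)  [1]
  a=8: none
  a=9: (9, -8, 197), (9, 8, 197)  [2]
  a=10: none
  a=11: (11, -10, 162), (11, 10, 162)  [2]
  a=12..13: none
  a=14: (14, 14, 129)  [1]
  a=15..17: none
  a=18: (18, -10, 99), (18, 10, 99)  [2]
  a=19..20: none
  a=21: (21, -14, 86), (21, 14, 86)  [2]
  a=22: (22, -10, 81), (22, 10, 81)  [2]
  a=23..26: none
  a=27: (27, -10, 66), (27, 10, 66)  [2]
  a=28..30: none
  a=31: (31, -28, 63), (31, 28, 63)  [2]
  a=32: none
  a=33: (33, -32, 61), (33, -10, 54), (33, 10, 54), (33, 32, 61)  [4]
  a=34..41: none
  a=42: (42, -14, 43), (42, 14, 43)  [2]
  a=43..48: none
Total reduced forms: 1 + 1 + 2 + 2 + 1 + 2 + 2 + 1 + 2 + 2 + 2 + 2 + 2 + 4 + 2 = 28
h = 28

28


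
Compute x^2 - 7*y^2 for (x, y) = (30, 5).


x^2 - d*y^2
= 30^2 - 7*5^2
= 900 - 175
= 725

725


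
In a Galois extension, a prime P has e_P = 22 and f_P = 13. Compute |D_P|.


|D_P| = e * f
= 22 * 13
= 286

286


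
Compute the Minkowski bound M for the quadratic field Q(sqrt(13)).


d = 13, d mod 4 = 1, so disc(K) = d = 13; |disc(K)| = 13
Real quadratic field, so n = 2, s = r2 = 0, r1 = 2
M = (n!/n^n) * (4/pi)^s * sqrt(|disc(K)|) = (2!/2^2) * (4/pi)^0 * sqrt(13)
= 0.5 * 1.000000 * 3.605551
= 1.8028

1.8028


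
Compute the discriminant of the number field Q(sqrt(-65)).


For K = Q(sqrt(d)) with d squarefree: disc(K) = d if d = 1 mod 4, and disc(K) = 4d if d = 2 or 3 mod 4.
Here d = -65, and d mod 4 = 3.
d = 3 mod 4, not 1 (O_K = Z[sqrt(d)]), so disc(K) = 4d = 4 * (-65) = -260

-260


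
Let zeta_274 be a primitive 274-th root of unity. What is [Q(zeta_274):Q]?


The degree equals Euler's totient phi(274).
274 = 2 * 137
phi(274) = 136

136


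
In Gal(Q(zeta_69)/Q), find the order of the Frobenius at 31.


The Frobenius at p in Gal(Q(zeta_n)/Q) = (Z/nZ)* is the class of p, so its order is ord_69(31), the smallest k >= 1 with 31^k = 1 mod 69.
n = 69 = 3 * 23, phi(69) = 44; the order divides phi(n).
Divisors of 44: 1, 2, 4, 11, 22, 44
Repeated squaring mod 69: 31^1 = 31, 31^2 = 64, 31^4 = 25, 31^8 = 4, 31^16 = 16, 31^32 = 49
Test divisors in increasing order:
  k=1: 31^1 = 31 mod 69
  k=2: 31^2 = 64 mod 69
  k=4: 31^4 = 25 mod 69
  k=11: 31^11 = 4 * 64 * 31 = 1 mod 69  <- first divisor giving 1
Order = 11

11


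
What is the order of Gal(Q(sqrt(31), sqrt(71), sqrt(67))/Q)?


The 3 square roots of distinct primes are multiplicatively independent over Q,
so [K:Q] = 2^3 and Gal(K/Q) is isomorphic to (Z/2Z)^3.
|Gal| = 2^3 = 8

8


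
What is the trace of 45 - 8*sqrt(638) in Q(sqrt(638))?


Tr(a + b*sqrt(d)) = (a + b*sqrt(d)) + (a - b*sqrt(d)) = 2a
= 2 * (45)
= 90

90


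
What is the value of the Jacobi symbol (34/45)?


Compute (34/45) via quadratic reciprocity:
  pull out 2: (2/45) = -1  (since 45 mod 8 = 5)
  reciprocity: (17/45) -> +(45/17)
  reduce: (11/17)
  reciprocity: (11/17) -> +(17/11)
  reduce: (6/11)
  pull out 2: (2/11) = -1  (since 11 mod 8 = 3)
  reciprocity: (3/11) -> -(11/3)
  reduce: (2/3)
  pull out 2: (2/3) = -1  (since 3 mod 8 = 3)
  (1/3) = 1
Product of signs = 1

1


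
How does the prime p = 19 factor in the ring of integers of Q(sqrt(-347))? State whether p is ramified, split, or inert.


K = Q(sqrt(-347)). Since d mod 4 = 1, disc(K) = -347.
Check p | disc: -347 mod 19 = 14.
p does not divide disc. Compute Legendre symbol (d/p):
14^((19-1)/2) mod 19 = -1
(d/p) = -1, so p is inert: (p) stays prime with e=1, f=2, g=1.
Therefore p is inert.

inert


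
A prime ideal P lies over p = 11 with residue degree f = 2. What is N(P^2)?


N(P^a) = p^(a*f)
= 11^(2*2)
= 11^4
= 14641

14641


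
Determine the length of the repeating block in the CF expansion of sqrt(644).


Run the CF algorithm for sqrt(644).
a_0 = floor(sqrt(644)) = 25; set m_0=0, q_0=1.
Recurrence: m' = q*a - m,  q' = (d - m'^2)/q,  a' = floor((a_0 + m')/q').
  step 1: m=25, q=19, a=2
  step 2: m=13, q=25, a=1
  step 3: m=12, q=20, a=1
  step 4: m=8, q=29, a=1
  step 5: m=21, q=7, a=6
  step 6: m=21, q=29, a=1
  step 7: m=8, q=20, a=1
  step 8: m=12, q=25, a=1
  step 9: m=13, q=19, a=2
  step 10: m=25, q=1, a=50
a_10 = 2*a_0 = 50, so the period closes here.
sqrt(644) = [25; 2, 1, 1, 1, 6, 1, 1, 1, 2, 50]
Period length = 10

10


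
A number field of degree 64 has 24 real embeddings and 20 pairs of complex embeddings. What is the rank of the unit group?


By Dirichlet's unit theorem:
rank = r1 + r2 - 1
= 24 + 20 - 1
= 43

43


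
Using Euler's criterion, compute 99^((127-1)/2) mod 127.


p = 127 is prime and the exponent is (p-1)/2 = 63, so by Euler's criterion 99^63 = (99/127) = +1 or -1 mod 127.
Compute by square-and-multiply:
  63 = 32 + 16 + 8 + 4 + 2 + 1 (binary 111111)
  Repeated squaring mod 127: 99^1 = 99, 99^2 = 22, 99^4 = 103, 99^8 = 68, 99^16 = 52, 99^32 = 37
  99^63 = 99^32 * 99^16 * 99^8 * 99^4 * 99^2 * 99^1 = 37 * 52 * 68 * 103 * 22 * 99 mod 127
    37 * 52 = 1924 = 19 mod 127
    19 * 68 = 1292 = 22 mod 127
    22 * 103 = 2266 = 107 mod 127
    107 * 22 = 2354 = 68 mod 127
    68 * 99 = 6732 = 1 mod 127
  99^63 = 1 mod 127
Result 1: 99 is a quadratic residue mod 127.
99^63 mod 127 = 1

1


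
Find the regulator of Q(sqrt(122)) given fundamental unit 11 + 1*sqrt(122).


epsilon = 11 + 1*sqrt(122)
= 22.0454
R = ln(22.0454)
= 3.0931

3.0931


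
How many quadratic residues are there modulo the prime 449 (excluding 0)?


For prime p, the number of non-zero quadratic residues is (p-1)/2.
= (449-1)/2
= 224

224


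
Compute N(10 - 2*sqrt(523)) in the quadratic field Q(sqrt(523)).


N(a + b*sqrt(d)) = a^2 - d*b^2
= (10)^2 - (523)*(-2)^2
= 100 - 2092
= -1992

-1992


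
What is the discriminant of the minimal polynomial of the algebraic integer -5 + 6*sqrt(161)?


The element -5 + 6*sqrt(161) has minimal polynomial:
x^2 + 10*x - 5771
Discriminant = (10)^2 - 4*(-5771)
= 100 + 23084
= 23184

23184


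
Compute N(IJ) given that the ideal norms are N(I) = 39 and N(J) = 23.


N(IJ) = N(I) * N(J)
= 39 * 23
= 897

897


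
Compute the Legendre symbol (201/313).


p = 313 is prime, so compute (201/313) with the reciprocity algorithm (Jacobi-symbol steps: pull out 2s via (2/n), flip via reciprocity, reduce):
  reciprocity: (201/313) -> +(313/201)
  reduce: (112/201)
  pull out 2: (2/201) = +1  (since 201 mod 8 = 1)
  pull out 2: (2/201) = +1  (since 201 mod 8 = 1)
  pull out 2: (2/201) = +1  (since 201 mod 8 = 1)
  pull out 2: (2/201) = +1  (since 201 mod 8 = 1)
  reciprocity: (7/201) -> +(201/7)
  reduce: (5/7)
  reciprocity: (5/7) -> +(7/5)
  reduce: (2/5)
  pull out 2: (2/5) = -1  (since 5 mod 8 = 5)
  (1/5) = 1
Product of signs = -1
(201/313) = -1

-1


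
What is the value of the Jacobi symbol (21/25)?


Compute (21/25) via quadratic reciprocity:
  reciprocity: (21/25) -> +(25/21)
  reduce: (4/21)
  pull out 2: (2/21) = -1  (since 21 mod 8 = 5)
  pull out 2: (2/21) = -1  (since 21 mod 8 = 5)
  (1/21) = 1
Product of signs = 1

1


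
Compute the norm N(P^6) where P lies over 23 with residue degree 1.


N(P^a) = p^(a*f)
= 23^(6*1)
= 23^6
= 148035889

148035889


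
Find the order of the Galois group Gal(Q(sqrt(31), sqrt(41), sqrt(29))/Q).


The 3 square roots of distinct primes are multiplicatively independent over Q,
so [K:Q] = 2^3 and Gal(K/Q) is isomorphic to (Z/2Z)^3.
|Gal| = 2^3 = 8

8


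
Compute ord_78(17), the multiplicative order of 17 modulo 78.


We want ord_78(17), the smallest k >= 1 with 17^k = 1 mod 78.
n = 78 = 2 * 3 * 13, phi(78) = 24; the order divides phi(n).
Divisors of 24: 1, 2, 3, 4, 6, 8, 12, 24
Repeated squaring mod 78: 17^1 = 17, 17^2 = 55, 17^4 = 61, 17^8 = 55, 17^16 = 61
Test divisors in increasing order:
  k=1: 17^1 = 17 mod 78
  k=2: 17^2 = 55 mod 78
  k=3: 17^3 = 55 * 17 = 77 mod 78
  k=4: 17^4 = 61 mod 78
  k=6: 17^6 = 61 * 55 = 1 mod 78  <- first divisor giving 1
Order = 6

6


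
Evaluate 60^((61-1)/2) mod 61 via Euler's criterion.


p = 61 is prime and the exponent is (p-1)/2 = 30, so by Euler's criterion 60^30 = (60/61) = +1 or -1 mod 61.
Compute by square-and-multiply:
  30 = 16 + 8 + 4 + 2 (binary 11110)
  Repeated squaring mod 61: 60^1 = 60, 60^2 = 1, 60^4 = 1, 60^8 = 1, 60^16 = 1
  60^30 = 60^16 * 60^8 * 60^4 * 60^2 = 1 * 1 * 1 * 1 mod 61
    1 * 1 = 1 = 1 mod 61
    1 * 1 = 1 = 1 mod 61
    1 * 1 = 1 = 1 mod 61
  60^30 = 1 mod 61
Result 1: 60 is a quadratic residue mod 61.
60^30 mod 61 = 1

1


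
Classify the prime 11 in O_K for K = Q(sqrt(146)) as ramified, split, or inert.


K = Q(sqrt(146)). Since d mod 4 = 2, disc(K) = 584.
Check p | disc: 584 mod 11 = 1.
p does not divide disc. Compute Legendre symbol (d/p):
3^((11-1)/2) mod 11 = 1
(d/p) = 1, so p splits: (p) = P*P' with e=1, f=1, g=2.
Therefore p is split.

split


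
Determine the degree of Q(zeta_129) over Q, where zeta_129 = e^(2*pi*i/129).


The degree equals Euler's totient phi(129).
129 = 3 * 43
phi(129) = 84

84


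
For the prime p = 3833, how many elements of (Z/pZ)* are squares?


For prime p, the number of non-zero quadratic residues is (p-1)/2.
= (3833-1)/2
= 1916

1916


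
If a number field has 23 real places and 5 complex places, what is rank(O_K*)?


By Dirichlet's unit theorem:
rank = r1 + r2 - 1
= 23 + 5 - 1
= 27

27


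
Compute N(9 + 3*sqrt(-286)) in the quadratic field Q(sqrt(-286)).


N(a + b*sqrt(d)) = a^2 - d*b^2
= (9)^2 - (-286)*(3)^2
= 81 + 2574
= 2655

2655


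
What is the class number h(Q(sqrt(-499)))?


K = Q(sqrt(-499)). d mod 4 = 1, so D = disc(K) = d = -499
h(K) equals the number of primitive reduced positive-definite forms (a, b, c) = a*x^2 + b*x*y + c*y^2 with b^2 - 4ac = D,
where reduced means |b| <= a <= c, with b >= 0 whenever |b| = a or a = c, and primitive means gcd(a, b, c) = 1.
Reduced forces 3a^2 <= |D| = 499, so 1 <= a <= 12; b must have the parity of D, and c = (b^2 - D)/(4a) must be an integer >= a.
Enumerate a = 1..12, b in [-a, a]:
  a=1: (1, 1, 125)  [1]
  a=2..4: none
  a=5: (5, -1, 25), (5, 1, 25)  [2]
  a=6..12: none
Total reduced forms: 1 + 2 = 3
h = 3

3


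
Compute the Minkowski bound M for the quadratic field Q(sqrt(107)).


d = 107, d mod 4 = 3, so disc(K) = 4d = 428; |disc(K)| = 428
Real quadratic field, so n = 2, s = r2 = 0, r1 = 2
M = (n!/n^n) * (4/pi)^s * sqrt(|disc(K)|) = (2!/2^2) * (4/pi)^0 * sqrt(428)
= 0.5 * 1.000000 * 20.688161
= 10.3441

10.3441


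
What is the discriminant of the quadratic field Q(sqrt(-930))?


For K = Q(sqrt(d)) with d squarefree: disc(K) = d if d = 1 mod 4, and disc(K) = 4d if d = 2 or 3 mod 4.
Here d = -930, and d mod 4 = 2.
d = 2 mod 4, not 1 (O_K = Z[sqrt(d)]), so disc(K) = 4d = 4 * (-930) = -3720

-3720


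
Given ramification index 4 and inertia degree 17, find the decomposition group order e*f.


|D_P| = e * f
= 4 * 17
= 68

68


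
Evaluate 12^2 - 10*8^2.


x^2 - d*y^2
= 12^2 - 10*8^2
= 144 - 640
= -496

-496


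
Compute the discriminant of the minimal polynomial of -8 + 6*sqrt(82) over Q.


The element -8 + 6*sqrt(82) has minimal polynomial:
x^2 + 16*x - 2888
Discriminant = (16)^2 - 4*(-2888)
= 256 + 11552
= 11808

11808


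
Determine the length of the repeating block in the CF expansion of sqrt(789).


Run the CF algorithm for sqrt(789).
a_0 = floor(sqrt(789)) = 28; set m_0=0, q_0=1.
Recurrence: m' = q*a - m,  q' = (d - m'^2)/q,  a' = floor((a_0 + m')/q').
  step 1: m=28, q=5, a=11
  step 2: m=27, q=12, a=4
  step 3: m=21, q=29, a=1
  step 4: m=8, q=25, a=1
  step 5: m=17, q=20, a=2
  step 6: m=23, q=13, a=3
  step 7: m=16, q=41, a=1
  step 8: m=25, q=4, a=13
  step 9: m=27, q=15, a=3
  step 10: m=18, q=31, a=1
  step 11: m=13, q=20, a=2
  step 12: m=27, q=3, a=18
  step 13: m=27, q=20, a=2
  step 14: m=13, q=31, a=1
  step 15: m=18, q=15, a=3
  step 16: m=27, q=4, a=13
  step 17: m=25, q=41, a=1
  step 18: m=16, q=13, a=3
  step 19: m=23, q=20, a=2
  step 20: m=17, q=25, a=1
  step 21: m=8, q=29, a=1
  step 22: m=21, q=12, a=4
  step 23: m=27, q=5, a=11
  step 24: m=28, q=1, a=56
a_24 = 2*a_0 = 56, so the period closes here.
sqrt(789) = [28; 11, 4, 1, 1, 2, 3, 1, 13, 3, 1, 2, 18, 2, 1, 3, 13, 1, 3, 2, 1, 1, 4, 11, 56]
Period length = 24

24


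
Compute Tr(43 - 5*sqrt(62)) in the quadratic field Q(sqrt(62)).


Tr(a + b*sqrt(d)) = (a + b*sqrt(d)) + (a - b*sqrt(d)) = 2a
= 2 * (43)
= 86

86


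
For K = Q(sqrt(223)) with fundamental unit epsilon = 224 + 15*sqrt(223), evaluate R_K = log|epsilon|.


epsilon = 224 + 15*sqrt(223)
= 447.9978
R = ln(447.9978)
= 6.1048

6.1048


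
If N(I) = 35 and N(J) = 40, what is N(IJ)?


N(IJ) = N(I) * N(J)
= 35 * 40
= 1400

1400


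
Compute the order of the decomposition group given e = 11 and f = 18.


|D_P| = e * f
= 11 * 18
= 198

198


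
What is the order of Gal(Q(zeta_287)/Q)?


|Gal(Q(zeta_287)/Q)| = phi(287)
= 240

240


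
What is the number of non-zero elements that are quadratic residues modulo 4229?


For prime p, the number of non-zero quadratic residues is (p-1)/2.
= (4229-1)/2
= 2114

2114


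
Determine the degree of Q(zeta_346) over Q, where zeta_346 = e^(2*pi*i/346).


The degree equals Euler's totient phi(346).
346 = 2 * 173
phi(346) = 172

172


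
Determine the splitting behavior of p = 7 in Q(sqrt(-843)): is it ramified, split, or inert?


K = Q(sqrt(-843)). Since d mod 4 = 1, disc(K) = -843.
Check p | disc: -843 mod 7 = 4.
p does not divide disc. Compute Legendre symbol (d/p):
4^((7-1)/2) mod 7 = 1
(d/p) = 1, so p splits: (p) = P*P' with e=1, f=1, g=2.
Therefore p is split.

split


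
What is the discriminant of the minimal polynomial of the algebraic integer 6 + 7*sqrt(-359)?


The element 6 + 7*sqrt(-359) has minimal polynomial:
x^2 - 12*x + 17627
Discriminant = (-12)^2 - 4*(17627)
= 144 - 70508
= -70364

-70364


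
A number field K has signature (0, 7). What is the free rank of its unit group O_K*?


By Dirichlet's unit theorem:
rank = r1 + r2 - 1
= 0 + 7 - 1
= 6

6


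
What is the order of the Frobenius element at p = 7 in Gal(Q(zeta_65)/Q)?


The Frobenius at p in Gal(Q(zeta_n)/Q) = (Z/nZ)* is the class of p, so its order is ord_65(7), the smallest k >= 1 with 7^k = 1 mod 65.
n = 65 = 5 * 13, phi(65) = 48; the order divides phi(n).
Divisors of 48: 1, 2, 3, 4, 6, 8, 12, 16, 24, 48
Repeated squaring mod 65: 7^1 = 7, 7^2 = 49, 7^4 = 61, 7^8 = 16, 7^16 = 61, 7^32 = 16
Test divisors in increasing order:
  k=1: 7^1 = 7 mod 65
  k=2: 7^2 = 49 mod 65
  k=3: 7^3 = 49 * 7 = 18 mod 65
  k=4: 7^4 = 61 mod 65
  k=6: 7^6 = 61 * 49 = 64 mod 65
  k=8: 7^8 = 16 mod 65
  k=12: 7^12 = 16 * 61 = 1 mod 65  <- first divisor giving 1
Order = 12

12


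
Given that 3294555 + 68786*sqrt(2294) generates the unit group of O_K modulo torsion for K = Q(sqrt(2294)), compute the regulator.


epsilon = 3294555 + 68786*sqrt(2294)
= 6.5891e+06
R = ln(6.5891e+06)
= 15.7009

15.7009


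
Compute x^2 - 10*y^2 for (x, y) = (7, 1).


x^2 - d*y^2
= 7^2 - 10*1^2
= 49 - 10
= 39

39


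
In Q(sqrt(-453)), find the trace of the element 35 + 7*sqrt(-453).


Tr(a + b*sqrt(d)) = (a + b*sqrt(d)) + (a - b*sqrt(d)) = 2a
= 2 * (35)
= 70

70


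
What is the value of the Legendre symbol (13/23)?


p = 23 is prime, so compute (13/23) with the reciprocity algorithm (Jacobi-symbol steps: pull out 2s via (2/n), flip via reciprocity, reduce):
  reciprocity: (13/23) -> +(23/13)
  reduce: (10/13)
  pull out 2: (2/13) = -1  (since 13 mod 8 = 5)
  reciprocity: (5/13) -> +(13/5)
  reduce: (3/5)
  reciprocity: (3/5) -> +(5/3)
  reduce: (2/3)
  pull out 2: (2/3) = -1  (since 3 mod 8 = 3)
  (1/3) = 1
Product of signs = 1
(13/23) = 1

1


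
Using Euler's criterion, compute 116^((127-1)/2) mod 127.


p = 127 is prime and the exponent is (p-1)/2 = 63, so by Euler's criterion 116^63 = (116/127) = +1 or -1 mod 127.
Compute by square-and-multiply:
  63 = 32 + 16 + 8 + 4 + 2 + 1 (binary 111111)
  Repeated squaring mod 127: 116^1 = 116, 116^2 = 121, 116^4 = 36, 116^8 = 26, 116^16 = 41, 116^32 = 30
  116^63 = 116^32 * 116^16 * 116^8 * 116^4 * 116^2 * 116^1 = 30 * 41 * 26 * 36 * 121 * 116 mod 127
    30 * 41 = 1230 = 87 mod 127
    87 * 26 = 2262 = 103 mod 127
    103 * 36 = 3708 = 25 mod 127
    25 * 121 = 3025 = 104 mod 127
    104 * 116 = 12064 = 126 mod 127
  116^63 = 126 mod 127
Result 126 = p - 1 = -1 mod 127: 116 is a quadratic non-residue mod 127. As a residue in [0, p-1] the value is 126.
116^63 mod 127 = 126

126


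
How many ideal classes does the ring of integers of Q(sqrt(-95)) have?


K = Q(sqrt(-95)). d mod 4 = 1, so D = disc(K) = d = -95
h(K) equals the number of primitive reduced positive-definite forms (a, b, c) = a*x^2 + b*x*y + c*y^2 with b^2 - 4ac = D,
where reduced means |b| <= a <= c, with b >= 0 whenever |b| = a or a = c, and primitive means gcd(a, b, c) = 1.
Reduced forces 3a^2 <= |D| = 95, so 1 <= a <= 5; b must have the parity of D, and c = (b^2 - D)/(4a) must be an integer >= a.
Enumerate a = 1..5, b in [-a, a]:
  a=1: (1, 1, 24)  [1]
  a=2: (2, -1, 12), (2, 1, 12)  [2]
  a=3: (3, -1, 8), (3, 1, 8)  [2]
  a=4: (4, -1, 6), (4, 1, 6)  [2]
  a=5: (5, 5, 6)  [1]
Total reduced forms: 1 + 2 + 2 + 2 + 1 = 8
h = 8

8


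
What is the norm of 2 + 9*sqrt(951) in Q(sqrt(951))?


N(a + b*sqrt(d)) = a^2 - d*b^2
= (2)^2 - (951)*(9)^2
= 4 - 77031
= -77027

-77027


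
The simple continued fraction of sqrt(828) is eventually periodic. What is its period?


Run the CF algorithm for sqrt(828).
a_0 = floor(sqrt(828)) = 28; set m_0=0, q_0=1.
Recurrence: m' = q*a - m,  q' = (d - m'^2)/q,  a' = floor((a_0 + m')/q').
  step 1: m=28, q=44, a=1
  step 2: m=16, q=13, a=3
  step 3: m=23, q=23, a=2
  step 4: m=23, q=13, a=3
  step 5: m=16, q=44, a=1
  step 6: m=28, q=1, a=56
a_6 = 2*a_0 = 56, so the period closes here.
sqrt(828) = [28; 1, 3, 2, 3, 1, 56]
Period length = 6

6


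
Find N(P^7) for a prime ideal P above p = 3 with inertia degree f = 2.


N(P^a) = p^(a*f)
= 3^(7*2)
= 3^14
= 4782969

4782969


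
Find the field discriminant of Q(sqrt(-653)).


For K = Q(sqrt(d)) with d squarefree: disc(K) = d if d = 1 mod 4, and disc(K) = 4d if d = 2 or 3 mod 4.
Here d = -653, and d mod 4 = 3.
d = 3 mod 4, not 1 (O_K = Z[sqrt(d)]), so disc(K) = 4d = 4 * (-653) = -2612

-2612


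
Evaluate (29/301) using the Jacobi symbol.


Compute (29/301) via quadratic reciprocity:
  reciprocity: (29/301) -> +(301/29)
  reduce: (11/29)
  reciprocity: (11/29) -> +(29/11)
  reduce: (7/11)
  reciprocity: (7/11) -> -(11/7)
  reduce: (4/7)
  pull out 2: (2/7) = +1  (since 7 mod 8 = 7)
  pull out 2: (2/7) = +1  (since 7 mod 8 = 7)
  (1/7) = 1
Product of signs = -1

-1


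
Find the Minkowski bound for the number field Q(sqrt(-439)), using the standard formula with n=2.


d = -439, d mod 4 = 1, so disc(K) = d = -439; |disc(K)| = 439
Imaginary quadratic field, so n = 2, s = r2 = 1, r1 = 0
M = (n!/n^n) * (4/pi)^s * sqrt(|disc(K)|) = (2!/2^2) * (4/pi)^1 * sqrt(439)
= 0.5 * 1.273240 * 20.952327
= 13.3387

13.3387


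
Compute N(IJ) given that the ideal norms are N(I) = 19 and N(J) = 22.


N(IJ) = N(I) * N(J)
= 19 * 22
= 418

418


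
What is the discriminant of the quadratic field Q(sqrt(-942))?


For K = Q(sqrt(d)) with d squarefree: disc(K) = d if d = 1 mod 4, and disc(K) = 4d if d = 2 or 3 mod 4.
Here d = -942, and d mod 4 = 2.
d = 2 mod 4, not 1 (O_K = Z[sqrt(d)]), so disc(K) = 4d = 4 * (-942) = -3768

-3768


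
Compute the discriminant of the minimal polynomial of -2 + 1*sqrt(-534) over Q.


The element -2 + 1*sqrt(-534) has minimal polynomial:
x^2 + 4*x + 538
Discriminant = (4)^2 - 4*(538)
= 16 - 2152
= -2136

-2136


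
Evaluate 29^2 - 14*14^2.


x^2 - d*y^2
= 29^2 - 14*14^2
= 841 - 2744
= -1903

-1903


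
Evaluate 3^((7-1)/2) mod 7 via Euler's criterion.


p = 7 is prime and the exponent is (p-1)/2 = 3, so by Euler's criterion 3^3 = (3/7) = +1 or -1 mod 7.
Compute by square-and-multiply:
  3 = 2 + 1 (binary 11)
  Repeated squaring mod 7: 3^1 = 3, 3^2 = 2
  3^3 = 3^2 * 3^1 = 2 * 3 mod 7
    2 * 3 = 6 = 6 mod 7
  3^3 = 6 mod 7
Result 6 = p - 1 = -1 mod 7: 3 is a quadratic non-residue mod 7. As a residue in [0, p-1] the value is 6.
3^3 mod 7 = 6

6


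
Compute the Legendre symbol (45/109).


p = 109 is prime, so compute (45/109) with the reciprocity algorithm (Jacobi-symbol steps: pull out 2s via (2/n), flip via reciprocity, reduce):
  reciprocity: (45/109) -> +(109/45)
  reduce: (19/45)
  reciprocity: (19/45) -> +(45/19)
  reduce: (7/19)
  reciprocity: (7/19) -> -(19/7)
  reduce: (5/7)
  reciprocity: (5/7) -> +(7/5)
  reduce: (2/5)
  pull out 2: (2/5) = -1  (since 5 mod 8 = 5)
  (1/5) = 1
Product of signs = 1
(45/109) = 1

1


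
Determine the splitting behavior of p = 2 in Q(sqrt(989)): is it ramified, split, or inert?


K = Q(sqrt(989)). Since d mod 4 = 1, disc(K) = 989.
Check p | disc: 989 mod 2 = 1.
p=2 does not divide disc (d is 1 mod 4). 2 splits iff d = 1 mod 8.
d mod 8 = 5, so (d/2) = -1.
(d/p) = -1, so p is inert: (p) stays prime with e=1, f=2, g=1.
Therefore p is inert.

inert


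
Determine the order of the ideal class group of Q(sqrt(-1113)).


K = Q(sqrt(-1113)). d mod 4 = 3, so D = disc(K) = 4d = -4452
h(K) equals the number of primitive reduced positive-definite forms (a, b, c) = a*x^2 + b*x*y + c*y^2 with b^2 - 4ac = D,
where reduced means |b| <= a <= c, with b >= 0 whenever |b| = a or a = c, and primitive means gcd(a, b, c) = 1.
Reduced forces 3a^2 <= |D| = 4452, so 1 <= a <= 38; b must have the parity of D, and c = (b^2 - D)/(4a) must be an integer >= a.
Enumerate a = 1..38, b in [-a, a]:
  a=1: (1, 0, 1113)  [1]
  a=2: (2, 2, 557)  [1]
  a=3: (3, 0, 371)  [1]
  a=4..5: none
  a=6: (6, 6, 187)  [1]
  a=7: (7, 0, 159)  [1]
  a=8..10: none
  a=11: (11, -6, 102), (11, 6, 102)  [2]
  a=12..13: none
  a=14: (14, 14, 83)  [1]
  a=15..16: none
  a=17: (17, -6, 66), (17, 6, 66)  [2]
  a=18..20: none
  a=21: (21, 0, 53)  [1]
  a=22: (22, -6, 51), (22, 6, 51)  [2]
  a=23..32: none
  a=33: (33, -6, 34), (33, 6, 34)  [2]
  a=34..36: none
  a=37: (37, 32, 37)  [1]
  a=38: none
Total reduced forms: 1 + 1 + 1 + 1 + 1 + 2 + 1 + 2 + 1 + 2 + 2 + 1 = 16
h = 16

16


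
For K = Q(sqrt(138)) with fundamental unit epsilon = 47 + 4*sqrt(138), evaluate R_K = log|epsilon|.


epsilon = 47 + 4*sqrt(138)
= 93.9894
R = ln(93.9894)
= 4.5432

4.5432


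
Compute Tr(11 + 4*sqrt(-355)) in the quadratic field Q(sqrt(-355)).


Tr(a + b*sqrt(d)) = (a + b*sqrt(d)) + (a - b*sqrt(d)) = 2a
= 2 * (11)
= 22

22


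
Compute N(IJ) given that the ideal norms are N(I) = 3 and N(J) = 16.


N(IJ) = N(I) * N(J)
= 3 * 16
= 48

48


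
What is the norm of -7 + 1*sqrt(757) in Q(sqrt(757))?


N(a + b*sqrt(d)) = a^2 - d*b^2
= (-7)^2 - (757)*(1)^2
= 49 - 757
= -708

-708


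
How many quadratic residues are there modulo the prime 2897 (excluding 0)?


For prime p, the number of non-zero quadratic residues is (p-1)/2.
= (2897-1)/2
= 1448

1448


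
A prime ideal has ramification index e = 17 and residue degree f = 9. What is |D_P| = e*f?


|D_P| = e * f
= 17 * 9
= 153

153


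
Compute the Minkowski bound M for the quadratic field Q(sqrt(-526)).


d = -526, d mod 4 = 2, so disc(K) = 4d = -2104; |disc(K)| = 2104
Imaginary quadratic field, so n = 2, s = r2 = 1, r1 = 0
M = (n!/n^n) * (4/pi)^s * sqrt(|disc(K)|) = (2!/2^2) * (4/pi)^1 * sqrt(2104)
= 0.5 * 1.273240 * 45.869380
= 29.2014

29.2014


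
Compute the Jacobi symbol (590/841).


Compute (590/841) via quadratic reciprocity:
  pull out 2: (2/841) = +1  (since 841 mod 8 = 1)
  reciprocity: (295/841) -> +(841/295)
  reduce: (251/295)
  reciprocity: (251/295) -> -(295/251)
  reduce: (44/251)
  pull out 2: (2/251) = -1  (since 251 mod 8 = 3)
  pull out 2: (2/251) = -1  (since 251 mod 8 = 3)
  reciprocity: (11/251) -> -(251/11)
  reduce: (9/11)
  reciprocity: (9/11) -> +(11/9)
  reduce: (2/9)
  pull out 2: (2/9) = +1  (since 9 mod 8 = 1)
  (1/9) = 1
Product of signs = 1

1


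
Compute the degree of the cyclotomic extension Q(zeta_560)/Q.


The degree equals Euler's totient phi(560).
560 = 2^4 * 5 * 7
phi(560) = 192

192


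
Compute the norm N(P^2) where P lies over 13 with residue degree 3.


N(P^a) = p^(a*f)
= 13^(2*3)
= 13^6
= 4826809

4826809


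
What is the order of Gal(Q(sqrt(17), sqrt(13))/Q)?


The 2 square roots of distinct primes are multiplicatively independent over Q,
so [K:Q] = 2^2 and Gal(K/Q) is isomorphic to (Z/2Z)^2.
|Gal| = 2^2 = 4

4


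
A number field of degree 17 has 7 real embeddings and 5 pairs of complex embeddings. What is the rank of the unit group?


By Dirichlet's unit theorem:
rank = r1 + r2 - 1
= 7 + 5 - 1
= 11

11


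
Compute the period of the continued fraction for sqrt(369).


Run the CF algorithm for sqrt(369).
a_0 = floor(sqrt(369)) = 19; set m_0=0, q_0=1.
Recurrence: m' = q*a - m,  q' = (d - m'^2)/q,  a' = floor((a_0 + m')/q').
  step 1: m=19, q=8, a=4
  step 2: m=13, q=25, a=1
  step 3: m=12, q=9, a=3
  step 4: m=15, q=16, a=2
  step 5: m=17, q=5, a=7
  step 6: m=18, q=9, a=4
  step 7: m=18, q=5, a=7
  step 8: m=17, q=16, a=2
  step 9: m=15, q=9, a=3
  step 10: m=12, q=25, a=1
  step 11: m=13, q=8, a=4
  step 12: m=19, q=1, a=38
a_12 = 2*a_0 = 38, so the period closes here.
sqrt(369) = [19; 4, 1, 3, 2, 7, 4, 7, 2, 3, 1, 4, 38]
Period length = 12

12


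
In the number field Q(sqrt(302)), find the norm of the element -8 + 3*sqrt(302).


N(a + b*sqrt(d)) = a^2 - d*b^2
= (-8)^2 - (302)*(3)^2
= 64 - 2718
= -2654

-2654


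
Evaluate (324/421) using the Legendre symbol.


p = 421 is prime, so compute (324/421) with the reciprocity algorithm (Jacobi-symbol steps: pull out 2s via (2/n), flip via reciprocity, reduce):
  pull out 2: (2/421) = -1  (since 421 mod 8 = 5)
  pull out 2: (2/421) = -1  (since 421 mod 8 = 5)
  reciprocity: (81/421) -> +(421/81)
  reduce: (16/81)
  pull out 2: (2/81) = +1  (since 81 mod 8 = 1)
  pull out 2: (2/81) = +1  (since 81 mod 8 = 1)
  pull out 2: (2/81) = +1  (since 81 mod 8 = 1)
  pull out 2: (2/81) = +1  (since 81 mod 8 = 1)
  (1/81) = 1
Product of signs = 1
(324/421) = 1

1


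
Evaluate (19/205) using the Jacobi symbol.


Compute (19/205) via quadratic reciprocity:
  reciprocity: (19/205) -> +(205/19)
  reduce: (15/19)
  reciprocity: (15/19) -> -(19/15)
  reduce: (4/15)
  pull out 2: (2/15) = +1  (since 15 mod 8 = 7)
  pull out 2: (2/15) = +1  (since 15 mod 8 = 7)
  (1/15) = 1
Product of signs = -1

-1


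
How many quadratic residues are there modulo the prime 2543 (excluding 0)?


For prime p, the number of non-zero quadratic residues is (p-1)/2.
= (2543-1)/2
= 1271

1271


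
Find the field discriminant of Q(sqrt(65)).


For K = Q(sqrt(d)) with d squarefree: disc(K) = d if d = 1 mod 4, and disc(K) = 4d if d = 2 or 3 mod 4.
Here d = 65, and d mod 4 = 1.
d = 1 mod 4 (O_K = Z[(1+sqrt(d))/2]), so disc(K) = d = 65

65


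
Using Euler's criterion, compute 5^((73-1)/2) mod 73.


p = 73 is prime and the exponent is (p-1)/2 = 36, so by Euler's criterion 5^36 = (5/73) = +1 or -1 mod 73.
Compute by square-and-multiply:
  36 = 32 + 4 (binary 100100)
  Repeated squaring mod 73: 5^1 = 5, 5^2 = 25, 5^4 = 41, 5^8 = 2, 5^16 = 4, 5^32 = 16
  5^36 = 5^32 * 5^4 = 16 * 41 mod 73
    16 * 41 = 656 = 72 mod 73
  5^36 = 72 mod 73
Result 72 = p - 1 = -1 mod 73: 5 is a quadratic non-residue mod 73. As a residue in [0, p-1] the value is 72.
5^36 mod 73 = 72

72


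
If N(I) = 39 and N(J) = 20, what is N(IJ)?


N(IJ) = N(I) * N(J)
= 39 * 20
= 780

780


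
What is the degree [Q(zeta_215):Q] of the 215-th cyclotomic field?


The degree equals Euler's totient phi(215).
215 = 5 * 43
phi(215) = 168

168


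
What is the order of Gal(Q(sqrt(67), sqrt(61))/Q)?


The 2 square roots of distinct primes are multiplicatively independent over Q,
so [K:Q] = 2^2 and Gal(K/Q) is isomorphic to (Z/2Z)^2.
|Gal| = 2^2 = 4

4


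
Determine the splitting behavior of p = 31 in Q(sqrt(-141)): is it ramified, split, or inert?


K = Q(sqrt(-141)). Since d mod 4 = 3, disc(K) = -564.
Check p | disc: -564 mod 31 = 25.
p does not divide disc. Compute Legendre symbol (d/p):
14^((31-1)/2) mod 31 = 1
(d/p) = 1, so p splits: (p) = P*P' with e=1, f=1, g=2.
Therefore p is split.

split


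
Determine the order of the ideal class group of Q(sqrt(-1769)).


K = Q(sqrt(-1769)). d mod 4 = 3, so D = disc(K) = 4d = -7076
h(K) equals the number of primitive reduced positive-definite forms (a, b, c) = a*x^2 + b*x*y + c*y^2 with b^2 - 4ac = D,
where reduced means |b| <= a <= c, with b >= 0 whenever |b| = a or a = c, and primitive means gcd(a, b, c) = 1.
Reduced forces 3a^2 <= |D| = 7076, so 1 <= a <= 48; b must have the parity of D, and c = (b^2 - D)/(4a) must be an integer >= a.
Enumerate a = 1..48, b in [-a, a]:
  a=1: (1, 0, 1769)  [1]
  a=2: (2, 2, 885)  [1]
  a=3: (3, -2, 590), (3, 2, 590)  [2]
  a=4: none
  a=5: (5, -2, 354), (5, 2, 354)  [2]
  a=6: (6, -2, 295), (6, 2, 295)  [2]
  a=7: (7, -6, 254), (7, 6, 254)  [2]
  a=8: none
  a=9: (9, -4, 197), (9, 4, 197)  [2]
  a=10: (10, -2, 177), (10, 2, 177)  [2]
  a=11..12: none
  a=13: (13, -10, 138), (13, 10, 138)  [2]
  a=14: (14, -6, 127), (14, 6, 127)  [2]
  a=15: (15, -8, 119), (15, -2, 118), (15, 2, 118), (15, 8, 119)  [4]
  a=16: none
  a=17: (17, -8, 105), (17, 8, 105)  [2]
  a=18: (18, -14, 101), (18, 14, 101)  [2]
  a=19: (19, -12, 95), (19, 12, 95)  [2]
  a=20: none
  a=21: (21, -20, 89), (21, -8, 85), (21, 8, 85), (21, 20, 89)  [4]
  a=22: none
  a=23: (23, -10, 78), (23, 10, 78)  [2]
  a=24: none
  a=25: (25, -18, 74), (25, 18, 74)  [2]
  a=26: (26, -10, 69), (26, 10, 69)  [2]
  a=27: (27, -22, 70), (27, 22, 70)  [2]
  a=28: none
  a=29: (29, 0, 61)  [1]
  a=30: (30, -22, 63), (30, -2, 59), (30, 2, 59), (30, 22, 63)  [4]
  a=31..33: none
  a=34: (34, -26, 57), (34, 26, 57)  [2]
  a=35: (35, -22, 54), (35, -8, 51), (35, 8, 51), (35, 22, 54)  [4]
  a=36: none
  a=37: (37, -18, 50), (37, 18, 50)  [2]
  a=38: (38, -26, 51), (38, 26, 51)  [2]
  a=39: (39, -16, 47), (39, -10, 46), (39, 10, 46), (39, 16, 47)  [4]
  a=40..41: none
  a=42: (42, -34, 49), (42, -22, 45), (42, 22, 45), (42, 34, 49)  [4]
  a=43..44: none
  a=45: (45, 32, 45)  [1]
  a=46..48: none
Total reduced forms: 1 + 1 + 2 + 2 + 2 + 2 + 2 + 2 + 2 + 2 + 4 + 2 + 2 + 2 + 4 + 2 + 2 + 2 + 2 + 1 + 4 + 2 + 4 + 2 + 2 + 4 + 4 + 1 = 64
h = 64

64


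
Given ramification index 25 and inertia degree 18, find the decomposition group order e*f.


|D_P| = e * f
= 25 * 18
= 450

450


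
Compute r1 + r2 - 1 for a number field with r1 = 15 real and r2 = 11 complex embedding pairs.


By Dirichlet's unit theorem:
rank = r1 + r2 - 1
= 15 + 11 - 1
= 25

25


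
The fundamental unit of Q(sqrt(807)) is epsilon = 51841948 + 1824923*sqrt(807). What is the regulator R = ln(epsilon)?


epsilon = 51841948 + 1824923*sqrt(807)
= 1.0368e+08
R = ln(1.0368e+08)
= 18.4569

18.4569


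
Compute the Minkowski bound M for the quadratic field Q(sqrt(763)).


d = 763, d mod 4 = 3, so disc(K) = 4d = 3052; |disc(K)| = 3052
Real quadratic field, so n = 2, s = r2 = 0, r1 = 2
M = (n!/n^n) * (4/pi)^s * sqrt(|disc(K)|) = (2!/2^2) * (4/pi)^0 * sqrt(3052)
= 0.5 * 1.000000 * 55.244909
= 27.6225

27.6225


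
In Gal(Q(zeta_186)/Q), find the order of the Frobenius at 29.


The Frobenius at p in Gal(Q(zeta_n)/Q) = (Z/nZ)* is the class of p, so its order is ord_186(29), the smallest k >= 1 with 29^k = 1 mod 186.
n = 186 = 2 * 3 * 31, phi(186) = 60; the order divides phi(n).
Divisors of 60: 1, 2, 3, 4, 5, 6, 10, 12, 15, 20, 30, 60
Repeated squaring mod 186: 29^1 = 29, 29^2 = 97, 29^4 = 109, 29^8 = 163, 29^16 = 157, 29^32 = 97
Test divisors in increasing order:
  k=1: 29^1 = 29 mod 186
  k=2: 29^2 = 97 mod 186
  k=3: 29^3 = 97 * 29 = 23 mod 186
  k=4: 29^4 = 109 mod 186
  k=5: 29^5 = 109 * 29 = 185 mod 186
  k=6: 29^6 = 109 * 97 = 157 mod 186
  k=10: 29^10 = 163 * 97 = 1 mod 186  <- first divisor giving 1
Order = 10

10
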